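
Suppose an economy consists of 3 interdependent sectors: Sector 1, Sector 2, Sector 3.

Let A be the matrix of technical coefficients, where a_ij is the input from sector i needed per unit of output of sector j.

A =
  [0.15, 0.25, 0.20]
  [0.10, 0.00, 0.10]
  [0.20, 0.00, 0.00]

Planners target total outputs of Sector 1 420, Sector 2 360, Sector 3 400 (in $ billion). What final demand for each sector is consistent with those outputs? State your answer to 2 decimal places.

I − A =
  [   0.85    -0.25    -0.20]
  [  -0.10     1.00    -0.10]
  [  -0.20     0.00     1.00]
d = (I − A) x:
  d_1 = (+0.85)·420 + (-0.25)·360 + (-0.20)·400 = 187.00
  d_2 = (-0.10)·420 + (+1.00)·360 + (-0.10)·400 = 278.00
  d_3 = (-0.20)·420 + (+0.00)·360 + (+1.00)·400 = 316.00

d_1 = 187.00, d_2 = 278.00, d_3 = 316.00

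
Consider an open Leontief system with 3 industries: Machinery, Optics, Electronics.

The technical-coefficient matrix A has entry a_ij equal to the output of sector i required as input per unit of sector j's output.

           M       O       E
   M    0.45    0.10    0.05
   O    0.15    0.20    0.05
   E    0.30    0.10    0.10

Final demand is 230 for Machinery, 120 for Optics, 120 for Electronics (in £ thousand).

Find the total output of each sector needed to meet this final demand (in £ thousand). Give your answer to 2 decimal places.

x_M = 495.90, x_O = 263.47, x_E = 327.91

I − A =
  [   0.55    -0.10    -0.05]
  [  -0.15     0.80    -0.05]
  [  -0.30    -0.10     0.90]
Cofactors of I−A, C_ij = (−1)^(i+j)·(minor ij) (rows/columns in the sector order above):
  C_11 = (0.80)(0.90) − (-0.05)(-0.10) = 0.7150
  C_12 = −[(-0.15)(0.90) − (-0.05)(-0.30)] = 0.1500
  C_13 = (-0.15)(-0.10) − (0.80)(-0.30) = 0.2550
  C_21 = −[(-0.10)(0.90) − (-0.05)(-0.10)] = 0.0950
  C_22 = (0.55)(0.90) − (-0.05)(-0.30) = 0.4800
  C_23 = −[(0.55)(-0.10) − (-0.10)(-0.30)] = 0.0850
  C_31 = (-0.10)(-0.05) − (-0.05)(0.80) = 0.0450
  C_32 = −[(0.55)(-0.05) − (-0.05)(-0.15)] = 0.0350
  C_33 = (0.55)(0.80) − (-0.10)(-0.15) = 0.4250
det(I−A) = Σ_j (I−A)_1j·C_1j = (0.55)(0.7150) + (-0.10)(0.1500) + (-0.05)(0.2550) = 0.3655
adj(I−A) = Cᵀ =
  [ 0.7150   0.0950   0.0450]
  [ 0.1500   0.4800   0.0350]
  [ 0.2550   0.0850   0.4250]
(I − A)⁻¹ = adj(I−A) / det(I−A) ≈
  [   1.9562     0.2599     0.1231]
  [   0.4104     1.3133     0.0958]
  [   0.6977     0.2326     1.1628]
x = (I − A)⁻¹ d = adj(I−A)·d / det(I−A), with det(I−A) = 0.3655:
  x_M = (0.7150·230 + 0.0950·120 + 0.0450·120) / 0.3655 = 181.25 / 0.3655 ≈ 495.90
  x_O = (0.1500·230 + 0.4800·120 + 0.0350·120) / 0.3655 = 96.30 / 0.3655 ≈ 263.47
  x_E = (0.2550·230 + 0.0850·120 + 0.4250·120) / 0.3655 = 119.85 / 0.3655 ≈ 327.91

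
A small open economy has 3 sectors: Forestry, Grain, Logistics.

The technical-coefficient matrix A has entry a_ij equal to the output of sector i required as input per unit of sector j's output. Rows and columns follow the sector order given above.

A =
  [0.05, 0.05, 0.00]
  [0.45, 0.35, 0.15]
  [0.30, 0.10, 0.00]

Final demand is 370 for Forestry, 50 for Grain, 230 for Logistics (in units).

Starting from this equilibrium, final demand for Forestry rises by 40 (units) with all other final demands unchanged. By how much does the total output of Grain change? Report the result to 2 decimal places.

I − A =
  [   0.95    -0.05     0.00]
  [  -0.45     0.65    -0.15]
  [  -0.30    -0.10     1.00]
Cofactors of I−A, C_ij = (−1)^(i+j)·(minor ij) (rows/columns in the sector order above):
  C_11 = (0.65)(1.00) − (-0.15)(-0.10) = 0.6350
  C_12 = −[(-0.45)(1.00) − (-0.15)(-0.30)] = 0.4950
  C_13 = (-0.45)(-0.10) − (0.65)(-0.30) = 0.2400
  C_21 = −[(-0.05)(1.00) − (0.00)(-0.10)] = 0.0500
  C_22 = (0.95)(1.00) − (0.00)(-0.30) = 0.9500
  C_23 = −[(0.95)(-0.10) − (-0.05)(-0.30)] = 0.1100
  C_31 = (-0.05)(-0.15) − (0.00)(0.65) = 0.0075
  C_32 = −[(0.95)(-0.15) − (0.00)(-0.45)] = 0.1425
  C_33 = (0.95)(0.65) − (-0.05)(-0.45) = 0.5950
det(I−A) = Σ_j (I−A)_1j·C_1j = (0.95)(0.6350) + (-0.05)(0.4950) + (0.00)(0.2400) = 0.5785
adj(I−A) = Cᵀ =
  [ 0.6350   0.0500   0.0075]
  [ 0.4950   0.9500   0.1425]
  [ 0.2400   0.1100   0.5950]
(I − A)⁻¹ = adj(I−A) / det(I−A) ≈
  [   1.0977     0.0864     0.0130]
  [   0.8557     1.6422     0.2463]
  [   0.4149     0.1901     1.0285]
Δx = (I − A)⁻¹ Δd with Δd having +40 in the Forestry component and 0 elsewhere.
So Δx_G = L_GF · (+40), where L_GF = adj(I−A)_GF / det(I−A) = 0.4950 / 0.5785.
Δx_G = 0.4950 × (+40) / 0.5785 = 19.80 / 0.5785 ≈ 34.23.

Δx_G = 34.23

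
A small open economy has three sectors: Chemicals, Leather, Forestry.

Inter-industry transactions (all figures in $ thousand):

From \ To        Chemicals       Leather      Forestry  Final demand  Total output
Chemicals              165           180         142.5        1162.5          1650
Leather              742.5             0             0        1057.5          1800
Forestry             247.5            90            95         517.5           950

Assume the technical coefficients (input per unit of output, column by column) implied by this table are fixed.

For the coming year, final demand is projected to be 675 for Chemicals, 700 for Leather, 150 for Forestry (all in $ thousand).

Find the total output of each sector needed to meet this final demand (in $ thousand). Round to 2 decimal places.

x_C = 938.98, x_L = 1122.54, x_F = 385.53

Technical coefficients a_ij = z_ij / X_j:
  a_CC = 165/1650 = 0.10, a_LC = 742.5/1650 = 0.45, a_FC = 247.5/1650 = 0.15
  a_CL = 180/1800 = 0.10, a_LL = 0/1800 = 0.00, a_FL = 90/1800 = 0.05
  a_CF = 142.5/950 = 0.15, a_LF = 0/950 = 0.00, a_FF = 95/950 = 0.10
I − A =
  [   0.90    -0.10    -0.15]
  [  -0.45     1.00     0.00]
  [  -0.15    -0.05     0.90]
Cofactors of I−A, C_ij = (−1)^(i+j)·(minor ij) (rows/columns in the sector order above):
  C_11 = (1.00)(0.90) − (0.00)(-0.05) = 0.9000
  C_12 = −[(-0.45)(0.90) − (0.00)(-0.15)] = 0.4050
  C_13 = (-0.45)(-0.05) − (1.00)(-0.15) = 0.1725
  C_21 = −[(-0.10)(0.90) − (-0.15)(-0.05)] = 0.0975
  C_22 = (0.90)(0.90) − (-0.15)(-0.15) = 0.7875
  C_23 = −[(0.90)(-0.05) − (-0.10)(-0.15)] = 0.0600
  C_31 = (-0.10)(0.00) − (-0.15)(1.00) = 0.1500
  C_32 = −[(0.90)(0.00) − (-0.15)(-0.45)] = 0.0675
  C_33 = (0.90)(1.00) − (-0.10)(-0.45) = 0.8550
det(I−A) = Σ_j (I−A)_1j·C_1j = (0.90)(0.9000) + (-0.10)(0.4050) + (-0.15)(0.1725) = 0.743625
adj(I−A) = Cᵀ =
  [ 0.9000   0.0975   0.1500]
  [ 0.4050   0.7875   0.0675]
  [ 0.1725   0.0600   0.8550]
(I − A)⁻¹ = adj(I−A) / det(I−A) ≈
  [   1.2103     0.1311     0.2017]
  [   0.5446     1.0590     0.0908]
  [   0.2320     0.0807     1.1498]
x = (I − A)⁻¹ d = adj(I−A)·d / det(I−A), with det(I−A) = 0.743625:
  x_C = (0.9000·675 + 0.0975·700 + 0.1500·150) / 0.743625 = 698.25 / 0.743625 ≈ 938.98
  x_L = (0.4050·675 + 0.7875·700 + 0.0675·150) / 0.743625 = 834.75 / 0.743625 ≈ 1122.54
  x_F = (0.1725·675 + 0.0600·700 + 0.8550·150) / 0.743625 = 286.6875 / 0.743625 ≈ 385.53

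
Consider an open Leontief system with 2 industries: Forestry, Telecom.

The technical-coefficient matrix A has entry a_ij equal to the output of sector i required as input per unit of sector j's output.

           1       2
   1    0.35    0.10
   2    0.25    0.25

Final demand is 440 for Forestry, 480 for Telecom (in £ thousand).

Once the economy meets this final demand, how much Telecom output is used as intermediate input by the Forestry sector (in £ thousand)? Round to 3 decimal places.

I − A =
  [   0.65    -0.10]
  [  -0.25     0.75]
det(I−A) = (0.65)(0.75) − (-0.10)(-0.25) = 0.4625
adj(I−A) = [[0.75, 0.10], [0.25, 0.65]]
(I − A)⁻¹ = adj(I−A) / det(I−A) ≈
  [   1.6216     0.2162]
  [   0.5405     1.4054]
First solve x = (I − A)⁻¹ d = adj(I−A)·d / det(I−A); in particular x_1 = (0.75·440 + 0.10·480) / 0.4625 = 378.00 / 0.4625 ≈ 817.29730.
Intermediate flow from 2 to 1: z_21 = a_21 · x_1 = 0.25 × 378.00 / 0.4625 = 94.50 / 0.4625 ≈ 204.324.

z_21 = 204.324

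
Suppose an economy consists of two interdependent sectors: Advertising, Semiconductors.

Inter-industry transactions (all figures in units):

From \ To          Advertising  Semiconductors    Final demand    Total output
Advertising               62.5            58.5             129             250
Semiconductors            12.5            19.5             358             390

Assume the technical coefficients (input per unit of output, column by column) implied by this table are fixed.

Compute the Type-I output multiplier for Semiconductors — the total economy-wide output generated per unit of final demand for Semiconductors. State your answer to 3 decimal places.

Technical coefficients a_ij = z_ij / X_j:
  a_11 = 62.5/250 = 0.25, a_21 = 12.5/250 = 0.05
  a_12 = 58.5/390 = 0.15, a_22 = 19.5/390 = 0.05
I − A =
  [   0.75    -0.15]
  [  -0.05     0.95]
det(I−A) = (0.75)(0.95) − (-0.15)(-0.05) = 0.7050
adj(I−A) = [[0.95, 0.15], [0.05, 0.75]]
(I − A)⁻¹ = adj(I−A) / det(I−A) ≈
  [   1.3475     0.2128]
  [   0.0709     1.0638]
The output multiplier for sector j is the column-j sum of the Leontief inverse (I − A)⁻¹ = adj(I−A) / det(I−A).
Column 2 of adj(I−A): (0.15, 0.75); det(I−A) = 0.7050.
m_2 = (0.15 + 0.75) / 0.7050 = 0.90 / 0.7050 ≈ 1.277.

m_2 = 1.277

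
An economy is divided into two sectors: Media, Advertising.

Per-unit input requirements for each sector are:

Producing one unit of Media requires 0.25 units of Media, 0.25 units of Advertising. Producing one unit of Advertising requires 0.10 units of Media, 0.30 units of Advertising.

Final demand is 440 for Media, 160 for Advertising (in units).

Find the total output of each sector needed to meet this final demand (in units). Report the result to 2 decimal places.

x_M = 648.00, x_A = 460.00

I − A =
  [   0.75    -0.10]
  [  -0.25     0.70]
det(I−A) = (0.75)(0.70) − (-0.10)(-0.25) = 0.5000
adj(I−A) = [[0.70, 0.10], [0.25, 0.75]]
(I − A)⁻¹ = adj(I−A) / det(I−A) ≈
  [   1.4000     0.2000]
  [   0.5000     1.5000]
x = (I − A)⁻¹ d = adj(I−A)·d / det(I−A), with det(I−A) = 0.5000:
  x_M = (0.70·440 + 0.10·160) / 0.5000 = 324.00 / 0.5000 = 648.00
  x_A = (0.25·440 + 0.75·160) / 0.5000 = 230.00 / 0.5000 = 460.00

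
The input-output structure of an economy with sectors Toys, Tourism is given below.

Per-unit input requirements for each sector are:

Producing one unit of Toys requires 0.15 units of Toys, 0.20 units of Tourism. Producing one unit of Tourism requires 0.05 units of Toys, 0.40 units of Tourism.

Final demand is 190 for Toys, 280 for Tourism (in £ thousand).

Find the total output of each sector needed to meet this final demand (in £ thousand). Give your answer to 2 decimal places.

I − A =
  [   0.85    -0.05]
  [  -0.20     0.60]
det(I−A) = (0.85)(0.60) − (-0.05)(-0.20) = 0.5000
adj(I−A) = [[0.60, 0.05], [0.20, 0.85]]
(I − A)⁻¹ = adj(I−A) / det(I−A) ≈
  [   1.2000     0.1000]
  [   0.4000     1.7000]
x = (I − A)⁻¹ d = adj(I−A)·d / det(I−A), with det(I−A) = 0.5000:
  x_1 = (0.60·190 + 0.05·280) / 0.5000 = 128.00 / 0.5000 = 256.00
  x_2 = (0.20·190 + 0.85·280) / 0.5000 = 276.00 / 0.5000 = 552.00

x_1 = 256.00, x_2 = 552.00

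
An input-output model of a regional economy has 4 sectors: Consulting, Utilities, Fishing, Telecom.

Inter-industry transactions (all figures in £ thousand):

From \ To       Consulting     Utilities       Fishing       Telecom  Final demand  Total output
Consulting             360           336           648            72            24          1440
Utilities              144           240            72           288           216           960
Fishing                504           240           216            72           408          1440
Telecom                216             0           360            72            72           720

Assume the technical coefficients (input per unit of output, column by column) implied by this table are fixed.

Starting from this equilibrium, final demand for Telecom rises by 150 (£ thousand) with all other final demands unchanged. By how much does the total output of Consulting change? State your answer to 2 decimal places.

Δx_C = 215.37

Technical coefficients a_ij = z_ij / X_j:
  a_CC = 360/1440 = 0.25, a_UC = 144/1440 = 0.10, a_FC = 504/1440 = 0.35, a_TC = 216/1440 = 0.15
  a_CU = 336/960 = 0.35, a_UU = 240/960 = 0.25, a_FU = 240/960 = 0.25, a_TU = 0/960 = 0.00
  a_CF = 648/1440 = 0.45, a_UF = 72/1440 = 0.05, a_FF = 216/1440 = 0.15, a_TF = 360/1440 = 0.25
  a_CT = 72/720 = 0.10, a_UT = 288/720 = 0.40, a_FT = 72/720 = 0.10, a_TT = 72/720 = 0.10
I − A =
  [   0.75    -0.35    -0.45    -0.10]
  [  -0.10     0.75    -0.05    -0.40]
  [  -0.35    -0.25     0.85    -0.10]
  [  -0.15     0.00    -0.25     0.90]
Compute the cofactors C_ij = (−1)^(i+j)·(3×3 minor ij) of I−A; the adjugate is their transpose:
adj(I−A) = Cᵀ =
  [ 0.518750   0.366500   0.373250   0.262000]
  [ 0.176500   0.385000   0.178000   0.210500]
  [ 0.285000   0.280500   0.442500   0.205500]
  [ 0.165625   0.139000   0.185125   0.303500]
det(I−A) = Σ_j (I−A)_1j·C_1j = (0.75)(0.518750) + (-0.35)(0.176500) + (-0.45)(0.285000) + (-0.10)(0.165625) = 0.182475
(I − A)⁻¹ = adj(I−A) / det(I−A) ≈
  [   2.8429     2.0085     2.0455     1.4358]
  [   0.9673     2.1099     0.9755     1.1536]
  [   1.5619     1.5372     2.4250     1.1262]
  [   0.9077     0.7617     1.0145     1.6632]
Δx = (I − A)⁻¹ Δd with Δd having +150 in the Telecom component and 0 elsewhere.
So Δx_C = L_CT · (+150), where L_CT = adj(I−A)_CT / det(I−A) = 0.262000 / 0.182475.
Δx_C = 0.262000 × (+150) / 0.182475 = 39.30 / 0.182475 ≈ 215.37.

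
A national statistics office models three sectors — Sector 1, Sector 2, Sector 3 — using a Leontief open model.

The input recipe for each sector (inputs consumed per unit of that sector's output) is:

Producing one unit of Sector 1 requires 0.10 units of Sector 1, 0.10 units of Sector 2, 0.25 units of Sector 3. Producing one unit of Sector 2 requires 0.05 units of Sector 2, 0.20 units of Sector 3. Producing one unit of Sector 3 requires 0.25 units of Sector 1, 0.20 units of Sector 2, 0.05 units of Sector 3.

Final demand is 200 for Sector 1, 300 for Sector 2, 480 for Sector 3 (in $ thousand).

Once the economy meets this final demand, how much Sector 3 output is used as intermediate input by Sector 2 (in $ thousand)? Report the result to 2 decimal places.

I − A =
  [   0.90     0.00    -0.25]
  [  -0.10     0.95    -0.20]
  [  -0.25    -0.20     0.95]
Cofactors of I−A, C_ij = (−1)^(i+j)·(minor ij) (rows/columns in the sector order above):
  C_11 = (0.95)(0.95) − (-0.20)(-0.20) = 0.8625
  C_12 = −[(-0.10)(0.95) − (-0.20)(-0.25)] = 0.1450
  C_13 = (-0.10)(-0.20) − (0.95)(-0.25) = 0.2575
  C_21 = −[(0.00)(0.95) − (-0.25)(-0.20)] = 0.0500
  C_22 = (0.90)(0.95) − (-0.25)(-0.25) = 0.7925
  C_23 = −[(0.90)(-0.20) − (0.00)(-0.25)] = 0.1800
  C_31 = (0.00)(-0.20) − (-0.25)(0.95) = 0.2375
  C_32 = −[(0.90)(-0.20) − (-0.25)(-0.10)] = 0.2050
  C_33 = (0.90)(0.95) − (0.00)(-0.10) = 0.8550
det(I−A) = Σ_j (I−A)_1j·C_1j = (0.90)(0.8625) + (0.00)(0.1450) + (-0.25)(0.2575) = 0.711875
adj(I−A) = Cᵀ =
  [ 0.8625   0.0500   0.2375]
  [ 0.1450   0.7925   0.2050]
  [ 0.2575   0.1800   0.8550]
(I − A)⁻¹ = adj(I−A) / det(I−A) ≈
  [   1.2116     0.0702     0.3336]
  [   0.2037     1.1133     0.2880]
  [   0.3617     0.2529     1.2011]
First solve x = (I − A)⁻¹ d = adj(I−A)·d / det(I−A); in particular x_2 = (0.1450·200 + 0.7925·300 + 0.2050·480) / 0.711875 = 365.15 / 0.711875 ≈ 512.9412.
Intermediate flow from 3 to 2: z_32 = a_32 · x_2 = 0.20 × 365.15 / 0.711875 = 73.03 / 0.711875 ≈ 102.59.

z_32 = 102.59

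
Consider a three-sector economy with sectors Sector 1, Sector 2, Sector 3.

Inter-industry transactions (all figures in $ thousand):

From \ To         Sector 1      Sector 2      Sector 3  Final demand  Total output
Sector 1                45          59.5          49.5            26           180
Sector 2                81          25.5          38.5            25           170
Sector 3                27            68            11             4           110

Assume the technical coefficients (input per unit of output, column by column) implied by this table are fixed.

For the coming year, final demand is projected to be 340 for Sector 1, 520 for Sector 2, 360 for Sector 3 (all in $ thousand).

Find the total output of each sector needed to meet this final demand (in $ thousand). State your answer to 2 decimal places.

Technical coefficients a_ij = z_ij / X_j:
  a_11 = 45/180 = 0.25, a_21 = 81/180 = 0.45, a_31 = 27/180 = 0.15
  a_12 = 59.5/170 = 0.35, a_22 = 25.5/170 = 0.15, a_32 = 68/170 = 0.40
  a_13 = 49.5/110 = 0.45, a_23 = 38.5/110 = 0.35, a_33 = 11/110 = 0.10
I − A =
  [   0.75    -0.35    -0.45]
  [  -0.45     0.85    -0.35]
  [  -0.15    -0.40     0.90]
Cofactors of I−A, C_ij = (−1)^(i+j)·(minor ij) (rows/columns in the sector order above):
  C_11 = (0.85)(0.90) − (-0.35)(-0.40) = 0.6250
  C_12 = −[(-0.45)(0.90) − (-0.35)(-0.15)] = 0.4575
  C_13 = (-0.45)(-0.40) − (0.85)(-0.15) = 0.3075
  C_21 = −[(-0.35)(0.90) − (-0.45)(-0.40)] = 0.4950
  C_22 = (0.75)(0.90) − (-0.45)(-0.15) = 0.6075
  C_23 = −[(0.75)(-0.40) − (-0.35)(-0.15)] = 0.3525
  C_31 = (-0.35)(-0.35) − (-0.45)(0.85) = 0.5050
  C_32 = −[(0.75)(-0.35) − (-0.45)(-0.45)] = 0.4650
  C_33 = (0.75)(0.85) − (-0.35)(-0.45) = 0.4800
det(I−A) = Σ_j (I−A)_1j·C_1j = (0.75)(0.6250) + (-0.35)(0.4575) + (-0.45)(0.3075) = 0.17025
adj(I−A) = Cᵀ =
  [ 0.6250   0.4950   0.5050]
  [ 0.4575   0.6075   0.4650]
  [ 0.3075   0.3525   0.4800]
(I − A)⁻¹ = adj(I−A) / det(I−A) ≈
  [   3.6711     2.9075     2.9662]
  [   2.6872     3.5683     2.7313]
  [   1.8062     2.0705     2.8194]
x = (I − A)⁻¹ d = adj(I−A)·d / det(I−A), with det(I−A) = 0.17025:
  x_1 = (0.6250·340 + 0.4950·520 + 0.5050·360) / 0.17025 = 651.70 / 0.17025 ≈ 3827.90
  x_2 = (0.4575·340 + 0.6075·520 + 0.4650·360) / 0.17025 = 638.85 / 0.17025 ≈ 3752.42
  x_3 = (0.3075·340 + 0.3525·520 + 0.4800·360) / 0.17025 = 460.65 / 0.17025 ≈ 2705.73

x_1 = 3827.90, x_2 = 3752.42, x_3 = 2705.73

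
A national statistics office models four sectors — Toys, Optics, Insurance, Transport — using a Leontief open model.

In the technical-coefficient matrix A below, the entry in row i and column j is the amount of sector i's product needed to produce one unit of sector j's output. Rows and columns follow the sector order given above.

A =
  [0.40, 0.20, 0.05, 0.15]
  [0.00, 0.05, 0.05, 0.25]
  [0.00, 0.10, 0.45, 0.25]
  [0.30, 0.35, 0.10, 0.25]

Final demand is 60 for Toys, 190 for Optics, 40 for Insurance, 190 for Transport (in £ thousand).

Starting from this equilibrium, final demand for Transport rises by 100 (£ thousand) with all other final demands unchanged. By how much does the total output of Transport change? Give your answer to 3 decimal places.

Δx_4 = 207.831

I − A =
  [   0.60    -0.20    -0.05    -0.15]
  [   0.00     0.95    -0.05    -0.25]
  [   0.00    -0.10     0.55    -0.25]
  [  -0.30    -0.35    -0.10     0.75]
Compute the cofactors C_ij = (−1)^(i+j)·(3×3 minor ij) of I−A; the adjugate is their transpose:
adj(I−A) = Cᵀ =
  [ 0.309375   0.116000   0.060625   0.120750]
  [ 0.045000   0.204000   0.039000   0.090000]
  [ 0.078750   0.108000   0.317250   0.157500]
  [ 0.155250   0.156000   0.084750   0.310500]
det(I−A) = Σ_j (I−A)_1j·C_1j = (0.60)(0.309375) + (-0.20)(0.045000) + (-0.05)(0.078750) + (-0.15)(0.155250) = 0.1494
(I − A)⁻¹ = adj(I−A) / det(I−A) ≈
  [   2.0708     0.7764     0.4058     0.8082]
  [   0.3012     1.3655     0.2610     0.6024]
  [   0.5271     0.7229     2.1235     1.0542]
  [   1.0392     1.0442     0.5673     2.0783]
Δx = (I − A)⁻¹ Δd with Δd having +100 in the Transport component and 0 elsewhere.
So Δx_4 = L_44 · (+100), where L_44 = adj(I−A)_44 / det(I−A) = 0.310500 / 0.1494.
Δx_4 = 0.310500 × (+100) / 0.1494 = 31.05 / 0.1494 ≈ 207.831.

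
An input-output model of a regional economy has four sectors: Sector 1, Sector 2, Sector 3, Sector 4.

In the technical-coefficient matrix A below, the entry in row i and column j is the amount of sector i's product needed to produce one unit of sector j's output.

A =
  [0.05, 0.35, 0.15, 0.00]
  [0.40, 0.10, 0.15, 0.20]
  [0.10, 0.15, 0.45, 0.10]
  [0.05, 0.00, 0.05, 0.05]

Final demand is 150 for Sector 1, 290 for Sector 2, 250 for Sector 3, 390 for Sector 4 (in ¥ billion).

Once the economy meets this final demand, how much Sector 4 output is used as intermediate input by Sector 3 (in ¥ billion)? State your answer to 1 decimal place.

I − A =
  [   0.95    -0.35    -0.15     0.00]
  [  -0.40     0.90    -0.15    -0.20]
  [  -0.10    -0.15     0.55    -0.10]
  [  -0.05     0.00    -0.05     0.95]
Compute the cofactors C_ij = (−1)^(i+j)·(3×3 minor ij) of I−A; the adjugate is their transpose:
adj(I−A) = Cᵀ =
  [ 0.442875   0.202500   0.181625   0.061750]
  [ 0.228500   0.476625   0.203375   0.121750]
  [ 0.148500   0.170375   0.675750   0.107000]
  [ 0.031125   0.019625   0.045125   0.344125]
det(I−A) = Σ_j (I−A)_1j·C_1j = (0.95)(0.442875) + (-0.35)(0.228500) + (-0.15)(0.148500) + (0.00)(0.031125) = 0.31848125
(I − A)⁻¹ = adj(I−A) / det(I−A) ≈
  [   1.3906     0.6358     0.5703     0.1939]
  [   0.7175     1.4966     0.6386     0.3823]
  [   0.4663     0.5350     2.1218     0.3360]
  [   0.0977     0.0616     0.1417     1.0805]
First solve x = (I − A)⁻¹ d = adj(I−A)·d / det(I−A); in particular x_3 = (0.148500·150 + 0.170375·290 + 0.675750·250 + 0.107000·390) / 0.31848125 = 282.35125 / 0.31848125 ≈ 886.555.
Intermediate flow from 4 to 3: z_43 = a_43 · x_3 = 0.05 × 282.35125 / 0.31848125 = 14.1175625 / 0.31848125 ≈ 44.3.

z_43 = 44.3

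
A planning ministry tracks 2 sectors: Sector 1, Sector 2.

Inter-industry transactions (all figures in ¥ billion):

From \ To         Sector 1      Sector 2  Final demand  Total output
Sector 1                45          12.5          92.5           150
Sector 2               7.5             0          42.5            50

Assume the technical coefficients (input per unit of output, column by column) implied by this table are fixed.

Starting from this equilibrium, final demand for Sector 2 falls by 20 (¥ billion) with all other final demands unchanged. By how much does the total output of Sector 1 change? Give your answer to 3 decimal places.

Technical coefficients a_ij = z_ij / X_j:
  a_11 = 45/150 = 0.30, a_21 = 7.5/150 = 0.05
  a_12 = 12.5/50 = 0.25, a_22 = 0/50 = 0.00
I − A =
  [   0.70    -0.25]
  [  -0.05     1.00]
det(I−A) = (0.70)(1.00) − (-0.25)(-0.05) = 0.6875
adj(I−A) = [[1.00, 0.25], [0.05, 0.70]]
(I − A)⁻¹ = adj(I−A) / det(I−A) ≈
  [   1.4545     0.3636]
  [   0.0727     1.0182]
Δx = (I − A)⁻¹ Δd with Δd having -20 in the Sector 2 component and 0 elsewhere.
So Δx_1 = L_12 · (-20), where L_12 = adj(I−A)_12 / det(I−A) = 0.25 / 0.6875.
Δx_1 = 0.25 × (-20) / 0.6875 = -5.00 / 0.6875 ≈ -7.273.

Δx_1 = -7.273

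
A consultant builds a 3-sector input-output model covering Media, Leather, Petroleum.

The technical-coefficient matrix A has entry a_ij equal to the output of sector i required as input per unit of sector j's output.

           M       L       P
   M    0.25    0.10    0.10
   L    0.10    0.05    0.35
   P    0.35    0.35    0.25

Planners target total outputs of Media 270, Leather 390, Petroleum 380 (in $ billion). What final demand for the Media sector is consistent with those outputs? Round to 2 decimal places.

d_M = 125.50

I − A =
  [   0.75    -0.10    -0.10]
  [  -0.10     0.95    -0.35]
  [  -0.35    -0.35     0.75]
d = (I − A) x:
  d_M = (+0.75)·270 + (-0.10)·390 + (-0.10)·380 = 125.50
  d_L = (-0.10)·270 + (+0.95)·390 + (-0.35)·380 = 210.50
  d_P = (-0.35)·270 + (-0.35)·390 + (+0.75)·380 = 54.00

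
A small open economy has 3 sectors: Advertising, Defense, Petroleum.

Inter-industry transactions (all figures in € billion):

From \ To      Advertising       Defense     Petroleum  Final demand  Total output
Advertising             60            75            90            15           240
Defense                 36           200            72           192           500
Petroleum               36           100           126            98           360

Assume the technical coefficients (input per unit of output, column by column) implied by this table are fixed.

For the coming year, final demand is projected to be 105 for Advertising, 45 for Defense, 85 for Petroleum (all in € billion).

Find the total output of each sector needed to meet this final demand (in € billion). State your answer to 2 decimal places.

Technical coefficients a_ij = z_ij / X_j:
  a_11 = 60/240 = 0.25, a_21 = 36/240 = 0.15, a_31 = 36/240 = 0.15
  a_12 = 75/500 = 0.15, a_22 = 200/500 = 0.40, a_32 = 100/500 = 0.20
  a_13 = 90/360 = 0.25, a_23 = 72/360 = 0.20, a_33 = 126/360 = 0.35
I − A =
  [   0.75    -0.15    -0.25]
  [  -0.15     0.60    -0.20]
  [  -0.15    -0.20     0.65]
Cofactors of I−A, C_ij = (−1)^(i+j)·(minor ij) (rows/columns in the sector order above):
  C_11 = (0.60)(0.65) − (-0.20)(-0.20) = 0.3500
  C_12 = −[(-0.15)(0.65) − (-0.20)(-0.15)] = 0.1275
  C_13 = (-0.15)(-0.20) − (0.60)(-0.15) = 0.1200
  C_21 = −[(-0.15)(0.65) − (-0.25)(-0.20)] = 0.1475
  C_22 = (0.75)(0.65) − (-0.25)(-0.15) = 0.4500
  C_23 = −[(0.75)(-0.20) − (-0.15)(-0.15)] = 0.1725
  C_31 = (-0.15)(-0.20) − (-0.25)(0.60) = 0.1800
  C_32 = −[(0.75)(-0.20) − (-0.25)(-0.15)] = 0.1875
  C_33 = (0.75)(0.60) − (-0.15)(-0.15) = 0.4275
det(I−A) = Σ_j (I−A)_1j·C_1j = (0.75)(0.3500) + (-0.15)(0.1275) + (-0.25)(0.1200) = 0.213375
adj(I−A) = Cᵀ =
  [ 0.3500   0.1475   0.1800]
  [ 0.1275   0.4500   0.1875]
  [ 0.1200   0.1725   0.4275]
(I − A)⁻¹ = adj(I−A) / det(I−A) ≈
  [   1.6403     0.6913     0.8436]
  [   0.5975     2.1090     0.8787]
  [   0.5624     0.8084     2.0035]
x = (I − A)⁻¹ d = adj(I−A)·d / det(I−A), with det(I−A) = 0.213375:
  x_1 = (0.3500·105 + 0.1475·45 + 0.1800·85) / 0.213375 = 58.6875 / 0.213375 ≈ 275.04
  x_2 = (0.1275·105 + 0.4500·45 + 0.1875·85) / 0.213375 = 49.575 / 0.213375 ≈ 232.34
  x_3 = (0.1200·105 + 0.1725·45 + 0.4275·85) / 0.213375 = 56.70 / 0.213375 ≈ 265.73

x_1 = 275.04, x_2 = 232.34, x_3 = 265.73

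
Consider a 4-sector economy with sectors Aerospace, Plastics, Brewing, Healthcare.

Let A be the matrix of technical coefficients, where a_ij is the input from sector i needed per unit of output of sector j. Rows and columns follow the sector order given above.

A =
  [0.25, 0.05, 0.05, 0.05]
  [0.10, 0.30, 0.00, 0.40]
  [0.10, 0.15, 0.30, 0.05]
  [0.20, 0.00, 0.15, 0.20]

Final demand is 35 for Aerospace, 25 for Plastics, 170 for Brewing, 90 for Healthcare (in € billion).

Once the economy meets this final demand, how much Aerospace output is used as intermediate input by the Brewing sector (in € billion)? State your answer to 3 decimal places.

z_13 = 15.169

I − A =
  [   0.75    -0.05    -0.05    -0.05]
  [  -0.10     0.70     0.00    -0.40]
  [  -0.10    -0.15     0.70    -0.05]
  [  -0.20     0.00    -0.15     0.80]
Compute the cofactors C_ij = (−1)^(i+j)·(3×3 minor ij) of I−A; the adjugate is their transpose:
adj(I−A) = Cᵀ =
  [ 0.377750   0.034750   0.036250   0.043250]
  [ 0.117250   0.402125   0.053750   0.211750]
  [ 0.087000   0.093000   0.405000   0.077250]
  [ 0.110750   0.026125   0.085000   0.359750]
det(I−A) = Σ_j (I−A)_1j·C_1j = (0.75)(0.377750) + (-0.05)(0.117250) + (-0.05)(0.087000) + (-0.05)(0.110750) = 0.2675625
(I − A)⁻¹ = adj(I−A) / det(I−A) ≈
  [   1.4118     0.1299     0.1355     0.1616]
  [   0.4382     1.5029     0.2009     0.7914]
  [   0.3252     0.3476     1.5137     0.2887]
  [   0.4139     0.0976     0.3177     1.3445]
First solve x = (I − A)⁻¹ d = adj(I−A)·d / det(I−A); in particular x_3 = (0.087000·35 + 0.093000·25 + 0.405000·170 + 0.077250·90) / 0.2675625 = 81.1725 / 0.2675625 ≈ 303.37772.
Intermediate flow from 1 to 3: z_13 = a_13 · x_3 = 0.05 × 81.1725 / 0.2675625 = 4.058625 / 0.2675625 ≈ 15.169.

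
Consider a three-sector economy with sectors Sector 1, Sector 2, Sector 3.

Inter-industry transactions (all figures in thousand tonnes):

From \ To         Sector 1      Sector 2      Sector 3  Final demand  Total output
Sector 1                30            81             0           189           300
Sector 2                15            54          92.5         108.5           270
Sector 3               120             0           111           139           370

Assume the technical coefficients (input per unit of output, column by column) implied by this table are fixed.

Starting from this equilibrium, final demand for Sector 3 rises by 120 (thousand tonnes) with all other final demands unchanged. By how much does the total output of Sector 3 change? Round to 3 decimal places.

Technical coefficients a_ij = z_ij / X_j:
  a_11 = 30/300 = 0.10, a_21 = 15/300 = 0.05, a_31 = 120/300 = 0.40
  a_12 = 81/270 = 0.30, a_22 = 54/270 = 0.20, a_32 = 0/270 = 0.00
  a_13 = 0/370 = 0.00, a_23 = 92.5/370 = 0.25, a_33 = 111/370 = 0.30
I − A =
  [   0.90    -0.30     0.00]
  [  -0.05     0.80    -0.25]
  [  -0.40     0.00     0.70]
Cofactors of I−A, C_ij = (−1)^(i+j)·(minor ij) (rows/columns in the sector order above):
  C_11 = (0.80)(0.70) − (-0.25)(0.00) = 0.5600
  C_12 = −[(-0.05)(0.70) − (-0.25)(-0.40)] = 0.1350
  C_13 = (-0.05)(0.00) − (0.80)(-0.40) = 0.3200
  C_21 = −[(-0.30)(0.70) − (0.00)(0.00)] = 0.2100
  C_22 = (0.90)(0.70) − (0.00)(-0.40) = 0.6300
  C_23 = −[(0.90)(0.00) − (-0.30)(-0.40)] = 0.1200
  C_31 = (-0.30)(-0.25) − (0.00)(0.80) = 0.0750
  C_32 = −[(0.90)(-0.25) − (0.00)(-0.05)] = 0.2250
  C_33 = (0.90)(0.80) − (-0.30)(-0.05) = 0.7050
det(I−A) = Σ_j (I−A)_1j·C_1j = (0.90)(0.5600) + (-0.30)(0.1350) + (0.00)(0.3200) = 0.4635
adj(I−A) = Cᵀ =
  [ 0.5600   0.2100   0.0750]
  [ 0.1350   0.6300   0.2250]
  [ 0.3200   0.1200   0.7050]
(I − A)⁻¹ = adj(I−A) / det(I−A) ≈
  [   1.2082     0.4531     0.1618]
  [   0.2913     1.3592     0.4854]
  [   0.6904     0.2589     1.5210]
Δx = (I − A)⁻¹ Δd with Δd having +120 in the Sector 3 component and 0 elsewhere.
So Δx_3 = L_33 · (+120), where L_33 = adj(I−A)_33 / det(I−A) = 0.7050 / 0.4635.
Δx_3 = 0.7050 × (+120) / 0.4635 = 84.60 / 0.4635 ≈ 182.524.

Δx_3 = 182.524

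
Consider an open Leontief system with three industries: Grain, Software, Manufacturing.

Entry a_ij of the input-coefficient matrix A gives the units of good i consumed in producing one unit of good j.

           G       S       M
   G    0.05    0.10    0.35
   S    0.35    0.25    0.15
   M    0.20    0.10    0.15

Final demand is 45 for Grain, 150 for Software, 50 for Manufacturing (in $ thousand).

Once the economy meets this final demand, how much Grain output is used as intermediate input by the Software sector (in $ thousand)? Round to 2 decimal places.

I − A =
  [   0.95    -0.10    -0.35]
  [  -0.35     0.75    -0.15]
  [  -0.20    -0.10     0.85]
Cofactors of I−A, C_ij = (−1)^(i+j)·(minor ij) (rows/columns in the sector order above):
  C_11 = (0.75)(0.85) − (-0.15)(-0.10) = 0.6225
  C_12 = −[(-0.35)(0.85) − (-0.15)(-0.20)] = 0.3275
  C_13 = (-0.35)(-0.10) − (0.75)(-0.20) = 0.1850
  C_21 = −[(-0.10)(0.85) − (-0.35)(-0.10)] = 0.1200
  C_22 = (0.95)(0.85) − (-0.35)(-0.20) = 0.7375
  C_23 = −[(0.95)(-0.10) − (-0.10)(-0.20)] = 0.1150
  C_31 = (-0.10)(-0.15) − (-0.35)(0.75) = 0.2775
  C_32 = −[(0.95)(-0.15) − (-0.35)(-0.35)] = 0.2650
  C_33 = (0.95)(0.75) − (-0.10)(-0.35) = 0.6775
det(I−A) = Σ_j (I−A)_1j·C_1j = (0.95)(0.6225) + (-0.10)(0.3275) + (-0.35)(0.1850) = 0.493875
adj(I−A) = Cᵀ =
  [ 0.6225   0.1200   0.2775]
  [ 0.3275   0.7375   0.2650]
  [ 0.1850   0.1150   0.6775]
(I − A)⁻¹ = adj(I−A) / det(I−A) ≈
  [   1.2604     0.2430     0.5619]
  [   0.6631     1.4933     0.5366]
  [   0.3746     0.2329     1.3718]
First solve x = (I − A)⁻¹ d = adj(I−A)·d / det(I−A); in particular x_S = (0.3275·45 + 0.7375·150 + 0.2650·50) / 0.493875 = 138.6125 / 0.493875 ≈ 280.6631.
Intermediate flow from G to S: z_GS = a_GS · x_S = 0.10 × 138.6125 / 0.493875 = 13.86125 / 0.493875 ≈ 28.07.

z_GS = 28.07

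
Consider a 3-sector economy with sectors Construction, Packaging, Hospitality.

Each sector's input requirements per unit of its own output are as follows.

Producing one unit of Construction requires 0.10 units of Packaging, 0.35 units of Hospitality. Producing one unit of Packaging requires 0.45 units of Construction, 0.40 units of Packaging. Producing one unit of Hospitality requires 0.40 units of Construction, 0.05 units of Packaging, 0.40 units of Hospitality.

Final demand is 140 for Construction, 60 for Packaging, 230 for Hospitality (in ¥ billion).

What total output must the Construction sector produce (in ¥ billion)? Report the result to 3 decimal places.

I − A =
  [   1.00    -0.45    -0.40]
  [  -0.10     0.60    -0.05]
  [  -0.35     0.00     0.60]
Cofactors of I−A, C_ij = (−1)^(i+j)·(minor ij) (rows/columns in the sector order above):
  C_11 = (0.60)(0.60) − (-0.05)(0.00) = 0.3600
  C_12 = −[(-0.10)(0.60) − (-0.05)(-0.35)] = 0.0775
  C_13 = (-0.10)(0.00) − (0.60)(-0.35) = 0.2100
  C_21 = −[(-0.45)(0.60) − (-0.40)(0.00)] = 0.2700
  C_22 = (1.00)(0.60) − (-0.40)(-0.35) = 0.4600
  C_23 = −[(1.00)(0.00) − (-0.45)(-0.35)] = 0.1575
  C_31 = (-0.45)(-0.05) − (-0.40)(0.60) = 0.2625
  C_32 = −[(1.00)(-0.05) − (-0.40)(-0.10)] = 0.0900
  C_33 = (1.00)(0.60) − (-0.45)(-0.10) = 0.5550
det(I−A) = Σ_j (I−A)_1j·C_1j = (1.00)(0.3600) + (-0.45)(0.0775) + (-0.40)(0.2100) = 0.241125
adj(I−A) = Cᵀ =
  [ 0.3600   0.2700   0.2625]
  [ 0.0775   0.4600   0.0900]
  [ 0.2100   0.1575   0.5550]
(I − A)⁻¹ = adj(I−A) / det(I−A) ≈
  [   1.4930     1.1198     1.0886]
  [   0.3214     1.9077     0.3733]
  [   0.8709     0.6532     2.3017]
x = (I − A)⁻¹ d = adj(I−A)·d / det(I−A), with det(I−A) = 0.241125:
  x_1 = (0.3600·140 + 0.2700·60 + 0.2625·230) / 0.241125 = 126.975 / 0.241125 ≈ 526.594
  x_2 = (0.0775·140 + 0.4600·60 + 0.0900·230) / 0.241125 = 59.15 / 0.241125 ≈ 245.308
  x_3 = (0.2100·140 + 0.1575·60 + 0.5550·230) / 0.241125 = 166.50 / 0.241125 ≈ 690.513

x_1 = 526.594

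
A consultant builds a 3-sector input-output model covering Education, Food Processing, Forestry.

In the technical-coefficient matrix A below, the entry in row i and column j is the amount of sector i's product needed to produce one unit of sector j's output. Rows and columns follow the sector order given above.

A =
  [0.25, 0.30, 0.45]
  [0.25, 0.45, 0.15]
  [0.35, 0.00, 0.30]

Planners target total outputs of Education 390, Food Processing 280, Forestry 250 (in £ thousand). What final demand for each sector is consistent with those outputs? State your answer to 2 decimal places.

d_1 = 96.00, d_2 = 19.00, d_3 = 38.50

I − A =
  [   0.75    -0.30    -0.45]
  [  -0.25     0.55    -0.15]
  [  -0.35     0.00     0.70]
d = (I − A) x:
  d_1 = (+0.75)·390 + (-0.30)·280 + (-0.45)·250 = 96.00
  d_2 = (-0.25)·390 + (+0.55)·280 + (-0.15)·250 = 19.00
  d_3 = (-0.35)·390 + (+0.00)·280 + (+0.70)·250 = 38.50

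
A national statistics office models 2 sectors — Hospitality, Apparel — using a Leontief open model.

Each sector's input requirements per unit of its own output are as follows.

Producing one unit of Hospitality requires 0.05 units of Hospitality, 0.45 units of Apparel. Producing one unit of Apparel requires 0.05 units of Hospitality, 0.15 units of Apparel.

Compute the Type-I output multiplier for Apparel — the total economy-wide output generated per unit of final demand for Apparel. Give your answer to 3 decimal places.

I − A =
  [   0.95    -0.05]
  [  -0.45     0.85]
det(I−A) = (0.95)(0.85) − (-0.05)(-0.45) = 0.7850
adj(I−A) = [[0.85, 0.05], [0.45, 0.95]]
(I − A)⁻¹ = adj(I−A) / det(I−A) ≈
  [   1.0828     0.0637]
  [   0.5732     1.2102]
The output multiplier for sector j is the column-j sum of the Leontief inverse (I − A)⁻¹ = adj(I−A) / det(I−A).
Column 2 of adj(I−A): (0.05, 0.95); det(I−A) = 0.7850.
m_2 = (0.05 + 0.95) / 0.7850 = 1.00 / 0.7850 ≈ 1.274.

m_2 = 1.274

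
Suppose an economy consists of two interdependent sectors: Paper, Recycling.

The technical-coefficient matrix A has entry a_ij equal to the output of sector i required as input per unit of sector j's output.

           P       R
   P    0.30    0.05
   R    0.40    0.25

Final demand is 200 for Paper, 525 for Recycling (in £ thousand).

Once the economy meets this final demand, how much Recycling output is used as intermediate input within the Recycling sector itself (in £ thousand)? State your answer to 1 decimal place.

z_RR = 221.5

I − A =
  [   0.70    -0.05]
  [  -0.40     0.75]
det(I−A) = (0.70)(0.75) − (-0.05)(-0.40) = 0.5050
adj(I−A) = [[0.75, 0.05], [0.40, 0.70]]
(I − A)⁻¹ = adj(I−A) / det(I−A) ≈
  [   1.4851     0.0990]
  [   0.7921     1.3861]
First solve x = (I − A)⁻¹ d = adj(I−A)·d / det(I−A); in particular x_R = (0.40·200 + 0.70·525) / 0.5050 = 447.50 / 0.5050 ≈ 886.139.
Intermediate flow from R to R: z_RR = a_RR · x_R = 0.25 × 447.50 / 0.5050 = 111.875 / 0.5050 ≈ 221.5.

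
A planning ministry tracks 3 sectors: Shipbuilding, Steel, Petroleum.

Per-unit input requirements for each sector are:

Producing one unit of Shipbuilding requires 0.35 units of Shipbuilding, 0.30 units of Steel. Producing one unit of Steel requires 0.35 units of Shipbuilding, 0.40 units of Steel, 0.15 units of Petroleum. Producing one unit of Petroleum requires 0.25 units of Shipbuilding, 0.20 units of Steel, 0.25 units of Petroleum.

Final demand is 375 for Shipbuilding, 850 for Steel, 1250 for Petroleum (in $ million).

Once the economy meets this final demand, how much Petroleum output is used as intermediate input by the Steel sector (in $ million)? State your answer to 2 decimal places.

z_32 = 618.85

I − A =
  [   0.65    -0.35    -0.25]
  [  -0.30     0.60    -0.20]
  [   0.00    -0.15     0.75]
Cofactors of I−A, C_ij = (−1)^(i+j)·(minor ij) (rows/columns in the sector order above):
  C_11 = (0.60)(0.75) − (-0.20)(-0.15) = 0.4200
  C_12 = −[(-0.30)(0.75) − (-0.20)(0.00)] = 0.2250
  C_13 = (-0.30)(-0.15) − (0.60)(0.00) = 0.0450
  C_21 = −[(-0.35)(0.75) − (-0.25)(-0.15)] = 0.3000
  C_22 = (0.65)(0.75) − (-0.25)(0.00) = 0.4875
  C_23 = −[(0.65)(-0.15) − (-0.35)(0.00)] = 0.0975
  C_31 = (-0.35)(-0.20) − (-0.25)(0.60) = 0.2200
  C_32 = −[(0.65)(-0.20) − (-0.25)(-0.30)] = 0.2050
  C_33 = (0.65)(0.60) − (-0.35)(-0.30) = 0.2850
det(I−A) = Σ_j (I−A)_1j·C_1j = (0.65)(0.4200) + (-0.35)(0.2250) + (-0.25)(0.0450) = 0.1830
adj(I−A) = Cᵀ =
  [ 0.4200   0.3000   0.2200]
  [ 0.2250   0.4875   0.2050]
  [ 0.0450   0.0975   0.2850]
(I − A)⁻¹ = adj(I−A) / det(I−A) ≈
  [   2.2951     1.6393     1.2022]
  [   1.2295     2.6639     1.1202]
  [   0.2459     0.5328     1.5574]
First solve x = (I − A)⁻¹ d = adj(I−A)·d / det(I−A); in particular x_2 = (0.2250·375 + 0.4875·850 + 0.2050·1250) / 0.1830 = 755.00 / 0.1830 ≈ 4125.6831.
Intermediate flow from 3 to 2: z_32 = a_32 · x_2 = 0.15 × 755.00 / 0.1830 = 113.25 / 0.1830 ≈ 618.85.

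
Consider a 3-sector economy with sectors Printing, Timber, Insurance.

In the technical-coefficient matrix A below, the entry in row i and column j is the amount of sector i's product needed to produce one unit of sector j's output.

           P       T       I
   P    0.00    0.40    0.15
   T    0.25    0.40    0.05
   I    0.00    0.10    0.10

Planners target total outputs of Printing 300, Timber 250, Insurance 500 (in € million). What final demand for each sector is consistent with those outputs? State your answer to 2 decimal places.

d_P = 125.00, d_T = 50.00, d_I = 425.00

I − A =
  [   1.00    -0.40    -0.15]
  [  -0.25     0.60    -0.05]
  [   0.00    -0.10     0.90]
d = (I − A) x:
  d_P = (+1.00)·300 + (-0.40)·250 + (-0.15)·500 = 125.00
  d_T = (-0.25)·300 + (+0.60)·250 + (-0.05)·500 = 50.00
  d_I = (+0.00)·300 + (-0.10)·250 + (+0.90)·500 = 425.00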